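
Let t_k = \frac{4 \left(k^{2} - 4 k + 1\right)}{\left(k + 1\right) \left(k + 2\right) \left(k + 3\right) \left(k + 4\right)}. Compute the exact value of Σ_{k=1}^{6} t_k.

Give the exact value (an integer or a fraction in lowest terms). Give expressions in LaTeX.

r(k) = (k**3 - k**2 - 4*k - 2)/(k**3 + k**2 - 19*k + 5) after simplifying.
Take A(k)=k + 1, B(k)=k + 5, C(k)=k**2 - 4*k + 1.
Solve (k + 1)·f(k+1) − (k + 4)·f(k) = k**2 - 4*k + 1.
Bound: deg f ≤ 3.
A polynomial solution: f(k) = k*(k**2 - 6*k + 17)/12.
So s_k = (B(k−1)f/C)·t_k = (k*(k + 4)*(k**2 - 6*k + 17)/(12*(k**2 - 4*k + 1)))·t_k = k*(k**2 - 6*k + 17)/(3*(k + 1)*(k + 2)*(k + 3)).
s_(k+1) − s_k = 4*(k**2 - 4*k + 1)/(k**4 + 10*k**3 + 35*k**2 + 50*k + 24) = t_k.
Sum = s_(7) − s_(1); s_(7) = 7/90, s_(1) = 1/6 ⇒ -4/45.

Σ = -4/45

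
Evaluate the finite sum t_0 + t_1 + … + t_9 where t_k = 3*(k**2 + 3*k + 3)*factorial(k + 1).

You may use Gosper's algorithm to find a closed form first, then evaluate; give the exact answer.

Σ = 1317254397

r(k) = (k + 2)*(3*k + (k + 1)**2 + 6)/(k**2 + 3*k + 3) after simplifying.
Gosper form: A/B · C(k+1)/C(k) with A=k + 2, B=1, C=k**2 + 3*k + 3.
Solve (k + 2)·f(k+1) − (1)·f(k) = k**2 + 3*k + 3.
deg f ≤ 1 (via 1,0,2).
Match coefficients ⇒ f(k) = k + 1.
Then R = B(k−1)f/C = (k + 1)/(k**2 + 3*k + 3), so s_k = R(k)·t_k = 3*(k + 1)*factorial(k + 1).
Verify: 3*(k**2 + 3*k + 3)*factorial(k + 1) matches t_k.
Telescoping: Σ = s_(10) − s_(0) = 1317254400 − (3) = 1317254397.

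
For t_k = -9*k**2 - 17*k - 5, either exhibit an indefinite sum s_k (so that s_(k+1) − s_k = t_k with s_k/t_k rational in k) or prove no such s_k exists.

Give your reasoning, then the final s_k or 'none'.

s_k = k*(-3*k**2 - 4*k + 2)

t_(k+1)/t_k = (9*k**2 + 35*k + 31)/(9*k**2 + 17*k + 5).
Take A(k)=1, B(k)=1, C(k)=k**2 + 17*k/9 + 5/9.
Key eq: (1)·f(k+1) = (1)·f(k) + (k**2 + 17*k/9 + 5/9).
Degrees (0,0,2) ⇒ d ≤ 3.
Solve for f: f(k) = k*(3*k**2 + 4*k - 2)/9 (degree 3 ≤ 3).
R(k) = B(k−1)·f(k)/C(k) = k*(3*k**2 + 4*k - 2)/(9*k**2 + 17*k + 5); s_k = R·t_k = k*(-3*k**2 - 4*k + 2).
Verify: -9*k**2 - 17*k - 5 matches t_k.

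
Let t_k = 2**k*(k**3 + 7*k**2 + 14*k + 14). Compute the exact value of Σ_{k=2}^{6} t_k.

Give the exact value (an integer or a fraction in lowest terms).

Σ = 53928

Step 1: r(k) = 2*(k**3 + 10*k**2 + 31*k + 36)/(k**3 + 7*k**2 + 14*k + 14).
So A=2 and B=1, with C=k**3 + 7*k**2 + 14*k + 14.
Solve (2)·f(k+1) − (1)·f(k) = k**3 + 7*k**2 + 14*k + 14.
Degrees (0,0,3) ⇒ d ≤ 3.
Coefficient equations give f(k) = k**3 + k**2 + 4*k + 2.
Certificate R = B(k−1)f/C = (k**3 + k**2 + 4*k + 2)/(k**3 + 7*k**2 + 14*k + 14) gives s_k = 2**k*(k**3 + k**2 + 4*k + 2).
Δs = 2**k*(k**3 + 7*k**2 + 14*k + 14), as required.
Σ_(k=2)^(6) t_k = s_(7) − s_(2) = 54016 − (88) = 53928.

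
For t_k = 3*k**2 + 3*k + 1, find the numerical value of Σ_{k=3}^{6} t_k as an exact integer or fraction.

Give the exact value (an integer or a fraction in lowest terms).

Step 1: r(k) = (3*k**2 + 9*k + 7)/(3*k**2 + 3*k + 1).
A = 1, B = 1, C = k**2 + k + 1/3.
Set up (1)·f(k+1) − (1)·f(k) − (k**2 + k + 1/3) = 0.
Degrees (0,0,2) ⇒ d ≤ 3.
Solving with deg f ≤ 3: f(k) = k**3/3.
Get s_k = R·t_k = k**3 with R(k) = B(k−1)f(k)/C(k) = k**3/(3*k**2 + 3*k + 1).
Δs = -k**3 + (k + 1)**3, as required.
Sum = s_(7) − s_(3); s_(7) = 343, s_(3) = 27 ⇒ 316.

Σ = 316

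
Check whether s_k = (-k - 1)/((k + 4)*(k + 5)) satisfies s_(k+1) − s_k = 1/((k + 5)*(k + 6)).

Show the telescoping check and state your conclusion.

Invalid: residual -6/(k**3 + 15*k**2 + 74*k + 120) ≠ 0.

s_(k+1) = (-k - 2)/((k + 5)*(k + 6))
s_(k+1) − s_k = (k - 2)/(k**3 + 15*k**2 + 74*k + 120)
(s_(k+1) − s_k) − t_k = -6/(k**3 + 15*k**2 + 74*k + 120)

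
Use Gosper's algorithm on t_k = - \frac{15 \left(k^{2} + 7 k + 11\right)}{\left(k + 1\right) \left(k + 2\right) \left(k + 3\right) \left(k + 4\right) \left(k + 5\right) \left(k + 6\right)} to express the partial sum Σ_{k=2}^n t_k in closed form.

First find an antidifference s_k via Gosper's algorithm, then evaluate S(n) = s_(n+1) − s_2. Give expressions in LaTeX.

S(n) = \frac{- n^{3} - 12 n^{2} - 44 n + 57}{21 \left(n^{3} + 12 n^{2} + 44 n + 48\right)}

r(k) = (k + 1)*(7*k + (k + 1)**2 + 18)/((k + 7)*(k**2 + 7*k + 11)) after simplifying.
Normal form (A,B,C) = (k + 1, k + 7, k**2 + 7*k + 11).
Set up (k + 1)·f(k+1) − (k + 6)·f(k) − (k**2 + 7*k + 11) = 0.
Degrees (1,1,2) ⇒ d ≤ 5.
A polynomial solution: f(k) = k*(k + 2)*(k + 4)*(k**2 + 9*k + 23)/45.
Then R = B(k−1)f/C = k*(k + 2)*(k + 4)*(k + 6)*(k**2 + 9*k + 23)/(45*(k**2 + 7*k + 11)), so s_k = R(k)·t_k = k*(-k**2 - 9*k - 23)/(3*(k**3 + 9*k**2 + 23*k + 15)).
Verify: 15*(-k**2 - 7*k - 11)/(k**6 + 21*k**5 + 175*k**4 + 735*k**3 + 1624*k**2 + 1764*k + 720) matches t_k.
Telescope: S(n) = s_(n+1) − s_(2) = (-n**3 - 12*n**2 - 44*n - 33)/(3*(n**3 + 12*n**2 + 44*n + 48)) − (-2/7) = (-n**3 - 12*n**2 - 44*n + 57)/(21*(n**3 + 12*n**2 + 44*n + 48)).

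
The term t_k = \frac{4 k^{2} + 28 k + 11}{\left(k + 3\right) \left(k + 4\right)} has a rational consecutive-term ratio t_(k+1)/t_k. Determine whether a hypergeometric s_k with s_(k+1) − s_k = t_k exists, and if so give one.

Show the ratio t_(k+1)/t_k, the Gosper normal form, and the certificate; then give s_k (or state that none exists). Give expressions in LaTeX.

s_k = \frac{k \left(12 k - 1\right)}{3 \left(k + 3\right)}

r(k) = (k + 3)*(28*k + 4*(k + 1)**2 + 39)/((k + 5)*(4*k**2 + 28*k + 11)) after simplifying.
Gosper form: A/B · C(k+1)/C(k) with A=k + 3, B=k + 5, C=k**2 + 7*k + 11/4.
Set up (k + 3)·f(k+1) − (k + 4)·f(k) − (k**2 + 7*k + 11/4) = 0.
deg f ≤ 2 (via 1,1,2).
A polynomial solution: f(k) = k*(12*k - 1)/12.
Certificate R = B(k−1)f/C = k*(k + 4)*(12*k - 1)/(3*(4*k**2 + 28*k + 11)) gives s_k = k*(12*k - 1)/(3*(k + 3)).
s_(k+1) − s_k = (4*k**2 + 28*k + 11)/(k**2 + 7*k + 12) = t_k.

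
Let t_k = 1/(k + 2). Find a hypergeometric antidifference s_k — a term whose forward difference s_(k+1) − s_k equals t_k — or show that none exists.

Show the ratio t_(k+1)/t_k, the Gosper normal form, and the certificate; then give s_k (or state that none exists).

r(k) = (k + 2)/(k + 3) after simplifying.
A = k + 2, B = k + 3, C = 1.
Solve (k + 2)·f(k+1) − (k + 2)·f(k) = 1.
From deg A=1, deg B=1, deg C=0: d=0.
Write f(k) = c0. Then LHS − RHS = -1, requiring -1 = 0: contradictory. No certificate.

not Gosper-summable; s_k does not exist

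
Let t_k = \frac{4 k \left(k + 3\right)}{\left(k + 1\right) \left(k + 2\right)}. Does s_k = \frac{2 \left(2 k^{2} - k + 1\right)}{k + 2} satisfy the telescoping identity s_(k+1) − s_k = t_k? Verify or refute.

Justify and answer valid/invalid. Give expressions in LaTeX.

Invalid: residual \frac{2 \left(1 - 7 k\right)}{k^{3} + 6 k^{2} + 11 k + 6} ≠ 0.

s_(k+1) = 2*(-k + 2*(k + 1)**2)/(k + 3)
s_(k+1) − s_k = 2*(2*k**2 + 10*k + 1)/(k**2 + 5*k + 6)
(s_(k+1) − s_k) − t_k = 2*(1 - 7*k)/(k**3 + 6*k**2 + 11*k + 6)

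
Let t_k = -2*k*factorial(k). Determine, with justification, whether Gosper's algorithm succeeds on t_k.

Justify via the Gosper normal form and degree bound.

Step 1: r(k) = (k + 1)**2/k.
Factor: A=k + 1; B=1; C=k.
Key eq: (k + 1)·f(k+1) = (1)·f(k) + (k).
From deg A=1, deg B=0, deg C=1: d=0.
Coefficient equations give f(k) = 1.
Certificate R = B(k−1)f/C = 1/k gives s_k = -2*factorial(k).
Check: Δs_k = -2*k*factorial(k). ✓

Yes. s_k = -2*factorial(k).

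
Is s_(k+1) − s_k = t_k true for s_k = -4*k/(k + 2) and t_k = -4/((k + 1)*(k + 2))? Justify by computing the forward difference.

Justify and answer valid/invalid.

Invalid: residual 4*(1 - k)/(k**3 + 6*k**2 + 11*k + 6) ≠ 0.

s_(k+1) = 4*(-k - 1)/(k + 3)
s_(k+1) − s_k = -8/(k**2 + 5*k + 6)
(s_(k+1) − s_k) − t_k = 4*(1 - k)/(k**3 + 6*k**2 + 11*k + 6)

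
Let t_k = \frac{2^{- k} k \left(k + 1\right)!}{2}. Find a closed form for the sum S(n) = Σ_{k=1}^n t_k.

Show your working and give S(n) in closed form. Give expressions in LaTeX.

S(n) = -1 + \frac{2^{- n} \left(n + 2\right)!}{2}

Step 1: r(k) = (k + 1)*(k + 2)/(2*k).
A = k/2 + 1, B = 1, C = k.
f must satisfy (k/2 + 1)·f(k+1) − (1)·f(k) = k.
deg f ≤ 0 (via 1,0,1).
A polynomial solution: f(k) = 2.
Then R = B(k−1)f/C = 2/k, so s_k = R(k)·t_k = factorial(k + 1)/2**k.
Check: Δs_k = k*factorial(k + 1)/(2*2**k). ✓
Telescope: S(n) = s_(n+1) − s_(1) = 2**(-n - 1)*factorial(n + 2) − (1) = -1 + factorial(n + 2)/(2*2**n).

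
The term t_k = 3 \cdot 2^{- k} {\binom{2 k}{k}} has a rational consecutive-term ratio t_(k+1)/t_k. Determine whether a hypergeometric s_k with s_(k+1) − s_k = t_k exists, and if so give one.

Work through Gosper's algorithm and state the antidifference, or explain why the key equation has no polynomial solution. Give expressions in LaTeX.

not Gosper-summable; s_k does not exist

The ratio is (2*k + 1)/(k + 1).
Gosper form: A/B · C(k+1)/C(k) with A=2*k + 1, B=k + 1, C=1.
f must satisfy (2*k + 1)·f(k+1) − (k)·f(k) = 1.
Bound: deg f ≤ -1.
deg f ≤ -1 is impossible — no certificate.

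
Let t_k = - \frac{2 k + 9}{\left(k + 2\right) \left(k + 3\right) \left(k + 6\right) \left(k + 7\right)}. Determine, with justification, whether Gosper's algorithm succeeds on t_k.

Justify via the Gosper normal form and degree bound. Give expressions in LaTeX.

Step 1: r(k) = (k + 2)*(k + 6)*(2*k + 11)/((k + 4)*(k + 8)*(2*k + 9)).
A = k + 2, B = k + 8, C = k**3 + 27*k**2/2 + 121*k/2 + 90.
Need (k + 2)·f(k+1) − (k + 7)·f(k) = k**3 + 27*k**2/2 + 121*k/2 + 90.
From deg A=1, deg B=1, deg C=3: d=5.
Match coefficients ⇒ f(k) = k*(k + 3)*(k + 4)*(k + 5)*(k + 8)/24.
Get s_k = R·t_k = k*(-k - 8)/(12*(k**2 + 8*k + 12)) with R(k) = B(k−1)f(k)/C(k) = k*(k + 3)*(k + 7)*(k + 8)/(12*(2*k + 9)).
Verify: (-2*k - 9)/(k**4 + 18*k**3 + 113*k**2 + 288*k + 252) matches t_k.

Yes. s_k = \frac{k \left(- k - 8\right)}{12 \left(k^{2} + 8 k + 12\right)}.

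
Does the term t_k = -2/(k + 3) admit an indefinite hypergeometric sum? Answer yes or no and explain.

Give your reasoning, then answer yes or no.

Step 1: r(k) = (k + 3)/(k + 4).
Take A(k)=k + 3, B(k)=k + 4, C(k)=1.
Solve (k + 3)·f(k+1) − (k + 3)·f(k) = 1.
Degrees (1,1,0) ⇒ d ≤ 0.
f = c0 ⇒ A·f(k+1) − B(k−1)·f(k) − C = -1. The system {-1 = 0} is inconsistent; no antidifference.

No — t_k has no hypergeometric antidifference.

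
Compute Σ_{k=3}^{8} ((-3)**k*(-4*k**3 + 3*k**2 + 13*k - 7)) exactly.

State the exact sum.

Σ = -9467496

The ratio is 3*(-4*k**3 - 9*k**2 + 7*k + 5)/(4*k**3 - 3*k**2 - 13*k + 7).
Normal form (A,B,C) = (-3, 1, k**3 - 3*k**2/4 - 13*k/4 + 7/4).
Need (-3)·f(k+1) − (1)·f(k) = k**3 - 3*k**2/4 - 13*k/4 + 7/4.
Bound: deg f ≤ 3.
Match coefficients ⇒ f(k) = -(k**3 - 3*k**2 - k + 4)/4.
Get s_k = R·t_k = (-3)**k*(k**3 - 3*k**2 - k + 4) with R(k) = B(k−1)f(k)/C(k) = -(k**3 - 3*k**2 - k + 4)/(4*k**3 - 3*k**2 - 13*k + 7).
Check: Δs_k = (-3)**k*(-4*k**3 + 3*k**2 + 13*k - 7). ✓
Σ_(k=3)^(8) t_k = s_(9) − s_(3) = -9467523 − (-27) = -9467496.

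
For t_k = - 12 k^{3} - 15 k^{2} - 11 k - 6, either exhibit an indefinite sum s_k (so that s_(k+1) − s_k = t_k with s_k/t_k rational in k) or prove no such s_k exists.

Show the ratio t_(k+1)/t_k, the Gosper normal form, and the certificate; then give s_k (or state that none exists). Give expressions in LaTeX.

Compute t_(k+1)/t_k: get (12*k**3 + 51*k**2 + 77*k + 44)/(12*k**3 + 15*k**2 + 11*k + 6).
Gosper form: A/B · C(k+1)/C(k) with A=1, B=1, C=k**3 + 5*k**2/4 + 11*k/12 + 1/2.
Need (1)·f(k+1) − (1)·f(k) = k**3 + 5*k**2/4 + 11*k/12 + 1/2.
d = 4 from the (0,0,3) case.
Solving with deg f ≤ 4: f(k) = k*(3*k**3 - k**2 + k + 3)/12.
Get s_k = R·t_k = k*(-3*k**3 + k**2 - k - 3) with R(k) = B(k−1)f(k)/C(k) = k*(3*k**3 - k**2 + k + 3)/(12*k**3 + 15*k**2 + 11*k + 6).
Verify: -12*k**3 - 15*k**2 - 11*k - 6 matches t_k.

s_k = k \left(- 3 k^{3} + k^{2} - k - 3\right)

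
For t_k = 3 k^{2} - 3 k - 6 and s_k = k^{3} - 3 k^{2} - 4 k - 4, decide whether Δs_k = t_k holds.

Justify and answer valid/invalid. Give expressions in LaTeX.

s_(k+1) = k**3 - 7*k - 10
s_(k+1) − s_k = 3*k**2 - 3*k - 6
(s_(k+1) − s_k) − t_k = 0

Valid — Δs_k = t_k.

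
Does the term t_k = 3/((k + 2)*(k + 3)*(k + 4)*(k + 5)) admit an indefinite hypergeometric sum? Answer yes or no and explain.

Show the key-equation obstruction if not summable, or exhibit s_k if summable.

Step 1: r(k) = (k + 2)/(k + 6).
Gosper form: A/B · C(k+1)/C(k) with A=k + 2, B=k + 6, C=1.
f must satisfy (k + 2)·f(k+1) − (k + 5)·f(k) = 1.
From deg A=1, deg B=1, deg C=0: d=3.
Solving with deg f ≤ 3: f(k) = k*(k**2 + 9*k + 26)/72.
Certificate R = B(k−1)f/C = k*(k + 5)*(k**2 + 9*k + 26)/72 gives s_k = k*(k**2 + 9*k + 26)/(24*(k + 2)*(k + 3)*(k + 4)).
Verify: 3/(k**4 + 14*k**3 + 71*k**2 + 154*k + 120) matches t_k.

Yes. s_k = k*(k**2 + 9*k + 26)/(24*(k + 2)*(k + 3)*(k + 4)).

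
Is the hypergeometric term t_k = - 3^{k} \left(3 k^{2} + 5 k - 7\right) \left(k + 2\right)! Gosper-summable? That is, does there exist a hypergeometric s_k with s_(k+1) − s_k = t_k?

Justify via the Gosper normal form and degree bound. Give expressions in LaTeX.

Yes. s_k = - 3^{k} \left(k - 2\right) \left(k + 2\right)!.

Compute t_(k+1)/t_k: get 3*(3*k**3 + 20*k**2 + 34*k + 3)/(3*k**2 + 5*k - 7).
Normal form (A,B,C) = (3*k + 9, 1, k**2 + 5*k/3 - 7/3).
Solve (3*k + 9)·f(k+1) − (1)·f(k) = k**2 + 5*k/3 - 7/3.
Bound: deg f ≤ 1.
Match coefficients ⇒ f(k) = (k - 2)/3.
Get s_k = R·t_k = -3**k*(k - 2)*factorial(k + 2) with R(k) = B(k−1)f(k)/C(k) = (k - 2)/(3*k**2 + 5*k - 7).
Verify: -3**k*(3*k**2 + 5*k - 7)*factorial(k + 2) matches t_k.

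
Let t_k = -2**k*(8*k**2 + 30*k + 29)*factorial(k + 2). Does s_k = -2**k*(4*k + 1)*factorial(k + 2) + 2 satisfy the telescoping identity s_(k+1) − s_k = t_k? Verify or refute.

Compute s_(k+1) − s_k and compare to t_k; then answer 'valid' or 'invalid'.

valid (s_(k+1) − s_k reduces to t_k)

s_(k+1) = -2**(k + 1)*(4*k + 5)*factorial(k + 3) + 2
s_(k+1) − s_k = -2**k*(8*k**2 + 30*k + 29)*factorial(k + 2)
(s_(k+1) − s_k) − t_k = 0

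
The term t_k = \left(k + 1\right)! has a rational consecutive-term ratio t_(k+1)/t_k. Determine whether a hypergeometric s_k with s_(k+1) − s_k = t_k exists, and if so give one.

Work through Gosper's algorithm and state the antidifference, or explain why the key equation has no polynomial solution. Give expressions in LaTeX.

none — t_k is not Gosper-summable

The ratio is k + 2.
Factor: A=k + 2; B=1; C=1.
f must satisfy (k + 2)·f(k+1) − (1)·f(k) = 1.
From deg A=1, deg B=0, deg C=0: d=-1.
Bound -1 < 0, so the key equation has no polynomial solution.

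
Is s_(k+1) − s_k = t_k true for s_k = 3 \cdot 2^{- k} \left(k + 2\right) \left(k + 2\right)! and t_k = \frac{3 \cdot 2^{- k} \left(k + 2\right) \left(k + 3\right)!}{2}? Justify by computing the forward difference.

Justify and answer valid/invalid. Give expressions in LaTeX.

s_(k+1) = 3*(k + 3)*factorial(k + 3)/(2*2**k)
s_(k+1) − s_k = 3*(k**2 + 4*k + 5)*factorial(k + 2)/(2*2**k)
(s_(k+1) − s_k) − t_k = -3*(k + 1)*factorial(k + 2)/(2*2**k)

Invalid: residual - \frac{3 \cdot 2^{- k} \left(k + 1\right) \left(k + 2\right)!}{2} ≠ 0.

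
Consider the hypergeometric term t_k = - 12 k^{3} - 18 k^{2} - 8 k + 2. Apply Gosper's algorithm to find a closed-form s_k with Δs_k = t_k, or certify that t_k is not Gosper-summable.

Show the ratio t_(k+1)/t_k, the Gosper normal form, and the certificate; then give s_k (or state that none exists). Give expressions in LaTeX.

s_k = k \left(- 3 k^{3} + 2 k + 3\right)

Step 1: r(k) = (6*k**3 + 27*k**2 + 40*k + 18)/(6*k**3 + 9*k**2 + 4*k - 1).
A = 1, B = 1, C = k**3 + 3*k**2/2 + 2*k/3 - 1/6.
Key eq: (1)·f(k+1) = (1)·f(k) + (k**3 + 3*k**2/2 + 2*k/3 - 1/6).
d = 4 from the (0,0,3) case.
Solving with deg f ≤ 4: f(k) = k*(3*k**3 - 2*k - 3)/12.
So s_k = (B(k−1)f/C)·t_k = (k*(3*k**3 - 2*k - 3)/(2*(6*k**3 + 9*k**2 + 4*k - 1)))·t_k = k*(-3*k**3 + 2*k + 3).
s_(k+1) − s_k = -12*k**3 - 18*k**2 - 8*k + 2 = t_k.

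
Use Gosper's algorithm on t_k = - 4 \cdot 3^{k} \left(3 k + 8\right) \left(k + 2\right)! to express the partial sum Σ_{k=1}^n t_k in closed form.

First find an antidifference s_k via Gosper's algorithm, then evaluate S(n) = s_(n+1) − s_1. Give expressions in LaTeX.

S(n) = - 12 \cdot 3^{n} \left(n + 3\right)! + 72

Step 1: r(k) = 3*(k + 3)*(3*k + 11)/(3*k + 8).
Normal form (A,B,C) = (3*k + 9, 1, k + 8/3).
f must satisfy (3*k + 9)·f(k+1) − (1)·f(k) = k + 8/3.
From deg A=1, deg B=0, deg C=1: d=0.
A polynomial solution: f(k) = 1/3.
R(k) = B(k−1)·f(k)/C(k) = 1/(3*k + 8); s_k = R·t_k = -4*3**k*factorial(k + 2).
s_(k+1) − s_k = -4*3**k*(3*k + 8)*factorial(k + 2) = t_k.
Σ_(k=1)^n t_k = s_(n+1) − s_(1) = (-12*3**n*factorial(n + 3)) − (-72), i.e. -12*3**n*factorial(n + 3) + 72.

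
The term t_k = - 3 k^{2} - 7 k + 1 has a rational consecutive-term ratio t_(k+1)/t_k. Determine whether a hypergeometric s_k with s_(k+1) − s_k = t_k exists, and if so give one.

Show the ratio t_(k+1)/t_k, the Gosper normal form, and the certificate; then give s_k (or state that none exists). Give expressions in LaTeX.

s_k = k \left(- k^{2} - 2 k + 4\right)

Step 1: r(k) = (3*k**2 + 13*k + 9)/(3*k**2 + 7*k - 1).
So A=1 and B=1, with C=k**2 + 7*k/3 - 1/3.
f must satisfy (1)·f(k+1) − (1)·f(k) = k**2 + 7*k/3 - 1/3.
Bound: deg f ≤ 3.
Coefficient equations give f(k) = k*(k**2 + 2*k - 4)/3.
Get s_k = R·t_k = k*(-k**2 - 2*k + 4) with R(k) = B(k−1)f(k)/C(k) = k*(k**2 + 2*k - 4)/(3*k**2 + 7*k - 1).
Verify: -3*k**2 - 7*k + 1 matches t_k.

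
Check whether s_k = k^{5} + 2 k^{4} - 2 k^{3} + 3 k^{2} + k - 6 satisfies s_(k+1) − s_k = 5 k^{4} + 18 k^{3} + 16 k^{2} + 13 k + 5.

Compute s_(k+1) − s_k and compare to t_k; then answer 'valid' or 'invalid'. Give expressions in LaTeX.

Valid: the claim telescopes to t_k.

s_(k+1) = k**5 + 7*k**4 + 16*k**3 + 19*k**2 + 14*k - 1
s_(k+1) − s_k = 5*k**4 + 18*k**3 + 16*k**2 + 13*k + 5
(s_(k+1) − s_k) − t_k = 0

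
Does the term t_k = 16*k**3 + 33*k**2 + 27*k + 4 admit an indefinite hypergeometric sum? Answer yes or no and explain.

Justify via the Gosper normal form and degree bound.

Compute t_(k+1)/t_k: get (16*k**3 + 81*k**2 + 141*k + 80)/(16*k**3 + 33*k**2 + 27*k + 4).
Gosper form: A/B · C(k+1)/C(k) with A=1, B=1, C=k**3 + 33*k**2/16 + 27*k/16 + 1/4.
Need (1)·f(k+1) − (1)·f(k) = k**3 + 33*k**2/16 + 27*k/16 + 1/4.
d = 4 from the (0,0,3) case.
Solving with deg f ≤ 4: f(k) = k*(4*k**3 + 3*k**2 + k - 4)/16.
Certificate R = B(k−1)f/C = k*(4*k**3 + 3*k**2 + k - 4)/(16*k**3 + 33*k**2 + 27*k + 4) gives s_k = k*(4*k**3 + 3*k**2 + k - 4).
Verify: 16*k**3 + 33*k**2 + 27*k + 4 matches t_k.

Yes. s_k = k*(4*k**3 + 3*k**2 + k - 4).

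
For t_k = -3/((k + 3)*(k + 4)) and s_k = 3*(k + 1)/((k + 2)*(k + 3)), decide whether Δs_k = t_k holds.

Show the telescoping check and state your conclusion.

Invalid: residual 6/(k**3 + 9*k**2 + 26*k + 24) ≠ 0.

s_(k+1) = 3*(k + 2)/((k + 3)*(k + 4))
s_(k+1) − s_k = -3*k/(k**3 + 9*k**2 + 26*k + 24)
(s_(k+1) − s_k) − t_k = 6/(k**3 + 9*k**2 + 26*k + 24)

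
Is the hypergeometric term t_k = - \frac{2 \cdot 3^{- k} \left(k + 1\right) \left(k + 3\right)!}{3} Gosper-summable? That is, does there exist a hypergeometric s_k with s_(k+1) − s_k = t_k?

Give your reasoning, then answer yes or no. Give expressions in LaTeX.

Yes. s_k = - 2 \cdot 3^{- k} \left(k + 3\right)!.

Step 1: r(k) = (k + 2)*(k + 4)/(3*(k + 1)).
Take A(k)=k/3 + 4/3, B(k)=1, C(k)=k + 1.
f must satisfy (k/3 + 4/3)·f(k+1) − (1)·f(k) = k + 1.
deg f ≤ 0 (via 1,0,1).
A polynomial solution: f(k) = 3.
So s_k = (B(k−1)f/C)·t_k = (3/(k + 1))·t_k = -2*factorial(k + 3)/3**k.
Check: Δs_k = -2*(k + 1)*factorial(k + 3)/(3*3**k). ✓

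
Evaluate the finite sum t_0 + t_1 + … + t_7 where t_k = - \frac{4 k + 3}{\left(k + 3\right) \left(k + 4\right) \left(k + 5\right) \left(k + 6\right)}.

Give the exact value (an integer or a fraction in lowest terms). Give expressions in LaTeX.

The ratio is (k + 3)*(4*k + 7)/((k + 7)*(4*k + 3)).
Gosper form: A/B · C(k+1)/C(k) with A=k + 3, B=k + 7, C=k + 3/4.
Set up (k + 3)·f(k+1) − (k + 6)·f(k) − (k + 3/4) = 0.
d = 3 from the (1,1,1) case.
Coefficient equations give f(k) = k*(k**2 + 12*k + 7)/80.
Get s_k = R·t_k = k*(-k**2 - 12*k - 7)/(20*(k + 3)*(k + 4)*(k + 5)) with R(k) = B(k−1)f(k)/C(k) = k*(k + 6)*(k**2 + 12*k + 7)/(20*(4*k + 3)).
Verify: (-4*k - 3)/(k**4 + 18*k**3 + 119*k**2 + 342*k + 360) matches t_k.
Telescoping: Σ = s_(8) − s_(0) = -167/4290 − (0) = -167/4290.

Σ = -167/4290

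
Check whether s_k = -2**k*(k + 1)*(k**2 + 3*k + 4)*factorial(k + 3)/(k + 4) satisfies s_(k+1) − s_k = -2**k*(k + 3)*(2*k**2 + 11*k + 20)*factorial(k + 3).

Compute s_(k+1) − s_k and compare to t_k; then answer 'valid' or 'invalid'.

Invalid: residual 3*2**k*(2*k**4 + 25*k**3 + 120*k**2 + 269*k + 236)*factorial(k + 3)/((k + 4)*(k + 5)) ≠ 0.

s_(k+1) = -2**(k + 1)*(k + 2)*(k**2 + 5*k + 8)*factorial(k + 4)/(k + 5)
s_(k+1) − s_k = -2**k*(2*k**5 + 29*k**4 + 171*k**3 + 517*k**2 + 793*k + 492)*factorial(k + 3)/((k + 4)*(k + 5))
(s_(k+1) − s_k) − t_k = 3*2**k*(2*k**4 + 25*k**3 + 120*k**2 + 269*k + 236)*factorial(k + 3)/((k + 4)*(k + 5))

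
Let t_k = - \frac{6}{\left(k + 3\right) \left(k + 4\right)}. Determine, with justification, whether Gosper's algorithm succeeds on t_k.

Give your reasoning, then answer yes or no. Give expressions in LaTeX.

Yes. s_k = - \frac{2 k}{k + 3}.

Step 1: r(k) = (k + 3)/(k + 5).
Normal form (A,B,C) = (k + 3, k + 5, 1).
Set up (k + 3)·f(k+1) − (k + 4)·f(k) − (1) = 0.
Degrees (1,1,0) ⇒ d ≤ 1.
Solve for f: f(k) = k/3 (degree 1 ≤ 1).
Then R = B(k−1)f/C = k*(k + 4)/3, so s_k = R(k)·t_k = -2*k/(k + 3).
Check: Δs_k = -6/(k**2 + 7*k + 12). ✓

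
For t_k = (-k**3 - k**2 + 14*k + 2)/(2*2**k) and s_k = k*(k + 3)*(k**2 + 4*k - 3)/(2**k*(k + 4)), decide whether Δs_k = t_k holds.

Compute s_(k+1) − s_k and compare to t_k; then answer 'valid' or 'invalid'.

s_(k+1) = (k + 1)*(k + 4)*(4*k + (k + 1)**2 + 1)/(2*2**k*(k + 5))
s_(k+1) − s_k = (-k**5 - 9*k**4 - 8*k**3 + 106*k**2 + 234*k + 32)/(2*2**k*(k**2 + 9*k + 20))
(s_(k+1) − s_k) − t_k = (k**4 + 7*k**3 - 2*k**2 - 64*k - 8)/(2*2**k*(k**2 + 9*k + 20))

Invalid: residual (k**4 + 7*k**3 - 2*k**2 - 64*k - 8)/(2*2**k*(k**2 + 9*k + 20)) ≠ 0.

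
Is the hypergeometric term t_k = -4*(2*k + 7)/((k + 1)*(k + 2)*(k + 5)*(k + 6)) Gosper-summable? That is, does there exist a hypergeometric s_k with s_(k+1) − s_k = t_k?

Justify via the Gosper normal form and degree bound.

Compute t_(k+1)/t_k: get (k + 1)*(k + 5)*(2*k + 9)/((k + 3)*(k + 7)*(2*k + 7)).
A = k + 1, B = k + 7, C = k**3 + 21*k**2/2 + 73*k/2 + 42.
f must satisfy (k + 1)·f(k+1) − (k + 6)·f(k) = k**3 + 21*k**2/2 + 73*k/2 + 42.
deg f ≤ 5 (via 1,1,3).
Solving with deg f ≤ 5: f(k) = k*(k + 2)*(k + 3)*(k + 4)*(k + 6)/10.
So s_k = (B(k−1)f/C)·t_k = (k*(k + 2)*(k + 6)**2/(5*(2*k + 7)))·t_k = 4*k*(-k - 6)/(5*(k**2 + 6*k + 5)).
Check: Δs_k = 4*(-2*k - 7)/(k**4 + 14*k**3 + 65*k**2 + 112*k + 60). ✓

Yes. s_k = 4*k*(-k - 6)/(5*(k**2 + 6*k + 5)).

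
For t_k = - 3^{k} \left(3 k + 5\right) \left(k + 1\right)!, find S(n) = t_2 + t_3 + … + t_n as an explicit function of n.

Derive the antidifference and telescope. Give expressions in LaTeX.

S(n) = - 3 \cdot 3^{n} \left(n + 2\right)! + 54

The ratio is 3*(k + 2)*(3*k + 8)/(3*k + 5).
Normal form (A,B,C) = (3*k + 6, 1, k + 5/3).
Need (3*k + 6)·f(k+1) − (1)·f(k) = k + 5/3.
From deg A=1, deg B=0, deg C=1: d=0.
A polynomial solution: f(k) = 1/3.
R(k) = B(k−1)·f(k)/C(k) = 1/(3*k + 5); s_k = R·t_k = -3**k*factorial(k + 1).
Verify: -3**k*(3*k + 5)*factorial(k + 1) matches t_k.
Telescope: S(n) = s_(n+1) − s_(2) = -3**(n + 1)*factorial(n + 2) − (-54) = -3*3**n*factorial(n + 2) + 54.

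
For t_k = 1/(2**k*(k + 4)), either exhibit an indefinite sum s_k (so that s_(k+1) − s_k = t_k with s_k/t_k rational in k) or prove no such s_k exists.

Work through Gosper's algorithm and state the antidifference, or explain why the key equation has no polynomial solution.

none — t_k is not Gosper-summable

Ratio r(k) = (k + 4)/(2*(k + 5)).
So A=k/2 + 2 and B=k + 5, with C=1.
Set up (k/2 + 2)·f(k+1) − (k + 4)·f(k) − (1) = 0.
Degrees (1,1,0) ⇒ d ≤ -1.
Bound -1 < 0, so the key equation has no polynomial solution.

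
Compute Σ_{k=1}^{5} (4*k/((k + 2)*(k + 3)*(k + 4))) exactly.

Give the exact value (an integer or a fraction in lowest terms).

Step 1: r(k) = (k + 1)*(k + 2)/(k*(k + 5)).
A = k + 2, B = k + 5, C = k.
Set up (k + 2)·f(k+1) − (k + 4)·f(k) − (k) = 0.
d = 2 from the (1,1,1) case.
Match coefficients ⇒ f(k) = k*(k - 1)/6.
Then R = B(k−1)f/C = (k - 1)*(k + 4)/6, so s_k = R(k)·t_k = 2*k*(k - 1)/(3*(k + 2)*(k + 3)).
s_(k+1) − s_k = 4*k/(k**3 + 9*k**2 + 26*k + 24) = t_k.
Evaluate s at k=6 and k=1: 5/18 and 0; difference 5/18.

Σ = 5/18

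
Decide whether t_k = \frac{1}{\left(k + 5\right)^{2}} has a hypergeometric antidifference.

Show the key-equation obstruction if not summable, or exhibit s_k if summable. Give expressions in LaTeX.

r(k) = (k + 5)**2/(k + 6)**2 after simplifying.
Factor: A=k**2 + 10*k + 25; B=k**2 + 12*k + 36; C=1.
Key eq: (k**2 + 10*k + 25)·f(k+1) = (k**2 + 10*k + 25)·f(k) + (1).
Bound: deg f ≤ 0.
Put f(k) = c0: A·f(k+1) − B(k−1)·f(k) − C = -1; need -1 = 0 — inconsistent ⇒ no f, not summable.

No; the coefficient equations for f are inconsistent.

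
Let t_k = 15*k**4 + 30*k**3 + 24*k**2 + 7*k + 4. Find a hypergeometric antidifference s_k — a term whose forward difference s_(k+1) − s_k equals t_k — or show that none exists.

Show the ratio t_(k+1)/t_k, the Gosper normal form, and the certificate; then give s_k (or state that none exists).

t_(k+1)/t_k = (15*k**4 + 90*k**3 + 204*k**2 + 205*k + 80)/(15*k**4 + 30*k**3 + 24*k**2 + 7*k + 4).
Take A(k)=1, B(k)=1, C(k)=k**4 + 2*k**3 + 8*k**2/5 + 7*k/15 + 4/15.
f must satisfy (1)·f(k+1) − (1)·f(k) = k**4 + 2*k**3 + 8*k**2/5 + 7*k/15 + 4/15.
d = 5 from the (0,0,4) case.
Solving with deg f ≤ 5: f(k) = k*(3*k**4 - 2*k**2 - k + 4)/15.
Certificate R = B(k−1)f/C = k*(3*k**4 - 2*k**2 - k + 4)/(15*k**4 + 30*k**3 + 24*k**2 + 7*k + 4) gives s_k = k*(3*k**4 - 2*k**2 - k + 4).
s_(k+1) − s_k = 15*k**4 + 30*k**3 + 24*k**2 + 7*k + 4 = t_k.

s_k = k*(3*k**4 - 2*k**2 - k + 4)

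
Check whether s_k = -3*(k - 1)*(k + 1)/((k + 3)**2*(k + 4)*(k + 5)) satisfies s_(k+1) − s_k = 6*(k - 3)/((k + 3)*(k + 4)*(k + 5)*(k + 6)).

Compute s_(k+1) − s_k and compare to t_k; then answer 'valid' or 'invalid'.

Invalid: residual 6*(-3*k**2 - 5*k + 24)/(k**6 + 25*k**5 + 257*k**4 + 1391*k**3 + 4182*k**2 + 6624*k + 4320) ≠ 0.

s_(k+1) = -3*k*(k + 2)/((k + 4)**2*(k + 5)*(k + 6))
s_(k+1) − s_k = 3*(-k*(k + 2)*(k + 3)**2 + (k - 1)*(k + 1)*(k + 4)*(k + 6))/((k + 3)**2*(k + 4)**2*(k + 5)*(k + 6))
(s_(k+1) − s_k) − t_k = 6*(-3*k**2 - 5*k + 24)/(k**6 + 25*k**5 + 257*k**4 + 1391*k**3 + 4182*k**2 + 6624*k + 4320)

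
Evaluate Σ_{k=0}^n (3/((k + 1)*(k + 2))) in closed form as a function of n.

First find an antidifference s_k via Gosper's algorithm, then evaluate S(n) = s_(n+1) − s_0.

S(n) = 3*(n + 1)/(n + 2)

The ratio is (k + 1)/(k + 3).
Take A(k)=k + 1, B(k)=k + 3, C(k)=1.
Solve (k + 1)·f(k+1) − (k + 2)·f(k) = 1.
Bound: deg f ≤ 1.
Coefficient equations give f(k) = k.
Then R = B(k−1)f/C = k*(k + 2), so s_k = R(k)·t_k = 3*k/(k + 1).
Verify: 3/(k**2 + 3*k + 2) matches t_k.
Σ_(k=0)^n t_k = s_(n+1) − s_(0) = (3*(n + 1)/(n + 2)) − (0), i.e. 3*(n + 1)/(n + 2).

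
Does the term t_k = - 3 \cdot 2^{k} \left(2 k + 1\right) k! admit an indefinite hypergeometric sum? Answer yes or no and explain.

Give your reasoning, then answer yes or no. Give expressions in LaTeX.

r(k) = 2*(k + 1)*(2*k + 3)/(2*k + 1) after simplifying.
Normal form (A,B,C) = (2*k + 2, 1, k + 1/2).
Key eq: (2*k + 2)·f(k+1) = (1)·f(k) + (k + 1/2).
deg f ≤ 0 (via 1,0,1).
Match coefficients ⇒ f(k) = 1/2.
Get s_k = R·t_k = -3*2**k*factorial(k) with R(k) = B(k−1)f(k)/C(k) = 1/(2*k + 1).
Δs = -3*2**k*(2*k + 1)*factorial(k), as required.

Yes. s_k = - 3 \cdot 2^{k} k!.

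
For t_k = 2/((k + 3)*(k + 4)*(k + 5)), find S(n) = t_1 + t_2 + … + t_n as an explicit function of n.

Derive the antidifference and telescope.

S(n) = n*(n + 9)/(20*(n**2 + 9*n + 20))

Ratio r(k) = (k + 3)/(k + 6).
Gosper form: A/B · C(k+1)/C(k) with A=k + 3, B=k + 6, C=1.
f must satisfy (k + 3)·f(k+1) − (k + 5)·f(k) = 1.
d = 2 from the (1,1,0) case.
Match coefficients ⇒ f(k) = k*(k + 7)/24.
Then R = B(k−1)f/C = k*(k + 5)*(k + 7)/24, so s_k = R(k)·t_k = k*(k + 7)/(12*(k + 3)*(k + 4)).
Verify: 2/(k**3 + 12*k**2 + 47*k + 60) matches t_k.
Telescope: S(n) = s_(n+1) − s_(1) = (n**2 + 9*n + 8)/(12*(n**2 + 9*n + 20)) − (1/30) = n*(n + 9)/(20*(n**2 + 9*n + 20)).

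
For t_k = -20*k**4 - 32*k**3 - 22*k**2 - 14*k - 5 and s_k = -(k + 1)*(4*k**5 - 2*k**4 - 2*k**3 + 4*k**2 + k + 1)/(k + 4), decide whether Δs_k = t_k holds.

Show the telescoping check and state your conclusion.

Invalid: residual 3*(16*k**5 + 114*k**4 + 152*k**3 + 98*k**2 + 60*k + 19)/(k**2 + 9*k + 20) ≠ 0.

s_(k+1) = (-4*k**6 - 26*k**5 - 66*k**4 - 86*k**3 - 67*k**2 - 36*k - 12)/(k + 5)
s_(k+1) − s_k = (-20*k**6 - 164*k**5 - 368*k**4 - 396*k**3 - 277*k**2 - 145*k - 43)/(k**2 + 9*k + 20)
(s_(k+1) − s_k) − t_k = 3*(16*k**5 + 114*k**4 + 152*k**3 + 98*k**2 + 60*k + 19)/(k**2 + 9*k + 20)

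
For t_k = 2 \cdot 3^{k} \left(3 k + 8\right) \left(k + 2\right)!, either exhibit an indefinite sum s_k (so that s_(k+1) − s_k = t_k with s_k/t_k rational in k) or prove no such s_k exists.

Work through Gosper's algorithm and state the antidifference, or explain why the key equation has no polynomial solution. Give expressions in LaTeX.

Compute t_(k+1)/t_k: get 3*(k + 3)*(3*k + 11)/(3*k + 8).
So A=3*k + 9 and B=1, with C=k + 8/3.
f must satisfy (3*k + 9)·f(k+1) − (1)·f(k) = k + 8/3.
Bound: deg f ≤ 0.
Solving with deg f ≤ 0: f(k) = 1/3.
Get s_k = R·t_k = 2*3**k*factorial(k + 2) with R(k) = B(k−1)f(k)/C(k) = 1/(3*k + 8).
Check: Δs_k = 2*3**k*(3*k + 8)*factorial(k + 2). ✓

s_k = 2 \cdot 3^{k} \left(k + 2\right)!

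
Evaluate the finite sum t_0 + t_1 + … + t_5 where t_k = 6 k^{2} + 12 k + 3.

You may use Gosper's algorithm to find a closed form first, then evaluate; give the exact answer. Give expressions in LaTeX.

r(k) = (2*k**2 + 8*k + 7)/(2*k**2 + 4*k + 1) after simplifying.
Factor: A=1; B=1; C=k**2 + 2*k + 1/2.
Key eq: (1)·f(k+1) = (1)·f(k) + (k**2 + 2*k + 1/2).
Degrees (0,0,2) ⇒ d ≤ 3.
A polynomial solution: f(k) = k*(k + 2)*(2*k - 1)/6.
So s_k = (B(k−1)f/C)·t_k = (k*(k + 2)*(2*k - 1)/(3*(2*k**2 + 4*k + 1)))·t_k = k*(2*k**2 + 3*k - 2).
Verify: 6*k**2 + 12*k + 3 matches t_k.
Sum = s_(6) − s_(0); s_(6) = 528, s_(0) = 0 ⇒ 528.

Σ = 528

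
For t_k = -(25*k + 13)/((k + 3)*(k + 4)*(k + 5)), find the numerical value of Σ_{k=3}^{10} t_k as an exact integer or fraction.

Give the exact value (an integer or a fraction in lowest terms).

Σ = -46/35

The ratio is (k + 3)*(25*k + 38)/((k + 6)*(25*k + 13)).
A = k + 3, B = k + 6, C = k + 13/25.
Key eq: (k + 3)·f(k+1) = (k + 5)·f(k) + (k + 13/25).
d = 2 from the (1,1,1) case.
A polynomial solution: f(k) = k*(11*k + 2)/75.
R(k) = B(k−1)·f(k)/C(k) = k*(k + 5)*(11*k + 2)/(3*(25*k + 13)); s_k = R·t_k = k*(-11*k - 2)/(3*(k + 3)*(k + 4)).
Verify: (-25*k - 13)/(k**3 + 12*k**2 + 47*k + 60) matches t_k.
Sum = s_(11) − s_(3); s_(11) = -451/210, s_(3) = -5/6 ⇒ -46/35.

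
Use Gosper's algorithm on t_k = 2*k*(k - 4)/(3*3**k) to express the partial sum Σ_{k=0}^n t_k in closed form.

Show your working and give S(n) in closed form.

S(n) = 3**(-n - 1)*(-3**(n + 1) - n**2 + n + 3)

Step 1: r(k) = (k - 3)*(k + 1)/(3*k*(k - 4)).
A = 1/3, B = 1, C = k**2 - 4*k.
Key eq: (1/3)·f(k+1) = (1)·f(k) + (k**2 - 4*k).
Degrees (0,0,2) ⇒ d ≤ 2.
Solving with deg f ≤ 2: f(k) = -3*(k**2 - 3*k - 1)/2.
Then R = B(k−1)f/C = -3*(k**2 - 3*k - 1)/(2*k*(k - 4)), so s_k = R(k)·t_k = (-k**2 + 3*k + 1)/3**k.
Check: Δs_k = 2*k*(k - 4)/(3*3**k). ✓
Evaluate: s_(n+1) = 3**(-n - 1)*(-n**2 + n + 3); subtract s_(0) = 1 ⇒ S(n) = 3**(-n - 1)*(-3**(n + 1) - n**2 + n + 3).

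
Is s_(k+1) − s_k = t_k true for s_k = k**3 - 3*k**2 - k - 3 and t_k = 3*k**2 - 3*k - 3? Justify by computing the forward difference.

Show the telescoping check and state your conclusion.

Valid: the claim telescopes to t_k.

s_(k+1) = k**3 - 4*k - 6
s_(k+1) − s_k = 3*k**2 - 3*k - 3
(s_(k+1) − s_k) − t_k = 0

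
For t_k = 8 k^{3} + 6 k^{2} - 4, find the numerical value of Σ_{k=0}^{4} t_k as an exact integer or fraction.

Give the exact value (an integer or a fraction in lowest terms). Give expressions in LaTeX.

Σ = 960

Compute t_(k+1)/t_k: get (4*(k + 1)**3 + 3*(k + 1)**2 - 2)/(4*k**3 + 3*k**2 - 2).
A = 1, B = 1, C = k**3 + 3*k**2/4 - 1/2.
Key eq: (1)·f(k+1) = (1)·f(k) + (k**3 + 3*k**2/4 - 1/2).
deg f ≤ 4 (via 0,0,3).
Coefficient equations give f(k) = k*(2*k**3 - 2*k**2 - k - 3)/8.
Then R = B(k−1)f/C = k*(2*k**3 - 2*k**2 - k - 3)/(2*(4*k**3 + 3*k**2 - 2)), so s_k = R(k)·t_k = k*(2*k**3 - 2*k**2 - k - 3).
Δs = 8*k**3 + 6*k**2 - 4, as required.
Sum = s_(5) − s_(0); s_(5) = 960, s_(0) = 0 ⇒ 960.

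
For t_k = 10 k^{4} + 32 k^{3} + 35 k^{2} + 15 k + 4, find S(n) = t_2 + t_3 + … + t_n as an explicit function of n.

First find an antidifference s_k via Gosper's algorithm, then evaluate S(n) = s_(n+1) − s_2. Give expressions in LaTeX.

Step 1: r(k) = (10*k**4 + 72*k**3 + 191*k**2 + 221*k + 96)/(10*k**4 + 32*k**3 + 35*k**2 + 15*k + 4).
Gosper form: A/B · C(k+1)/C(k) with A=1, B=1, C=k**4 + 16*k**3/5 + 7*k**2/2 + 3*k/2 + 2/5.
Solve (1)·f(k+1) − (1)·f(k) = k**4 + 16*k**3/5 + 7*k**2/2 + 3*k/2 + 2/5.
Degrees (0,0,4) ⇒ d ≤ 5.
Coefficient equations give f(k) = k*(2*k**4 + 3*k**3 - k**2 - 2*k + 2)/10.
R(k) = B(k−1)·f(k)/C(k) = k*(2*k**4 + 3*k**3 - k**2 - 2*k + 2)/(10*k**4 + 32*k**3 + 35*k**2 + 15*k + 4); s_k = R·t_k = k*(2*k**4 + 3*k**3 - k**2 - 2*k + 2).
Check: Δs_k = 10*k**4 + 32*k**3 + 35*k**2 + 15*k + 4. ✓
Telescope: S(n) = s_(n+1) − s_(2) = 2*n**5 + 13*n**4 + 31*n**3 + 33*n**2 + 17*n + 4 − (100) = 2*n**5 + 13*n**4 + 31*n**3 + 33*n**2 + 17*n - 96.

S(n) = 2 n^{5} + 13 n^{4} + 31 n^{3} + 33 n^{2} + 17 n - 96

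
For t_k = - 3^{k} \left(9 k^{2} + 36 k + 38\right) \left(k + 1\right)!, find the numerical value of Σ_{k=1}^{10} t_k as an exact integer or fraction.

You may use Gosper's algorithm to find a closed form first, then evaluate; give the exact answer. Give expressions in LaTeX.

The ratio is 3*(9*k**3 + 72*k**2 + 191*k + 166)/(9*k**2 + 36*k + 38).
A = 3*k + 6, B = 1, C = k**2 + 4*k + 38/9.
Set up (3*k + 6)·f(k+1) − (1)·f(k) − (k**2 + 4*k + 38/9) = 0.
Bound: deg f ≤ 1.
Solve for f: f(k) = (3*k + 4)/9 (degree 1 ≤ 1).
Then R = B(k−1)f/C = (3*k + 4)/(9*k**2 + 36*k + 38), so s_k = R(k)·t_k = -3**k*(3*k + 4)*factorial(k + 1).
Verify: -3**k*(9*k**2 + 36*k + 38)*factorial(k + 1) matches t_k.
Telescoping: Σ = s_(11) − s_(1) = -3139586768102400 − (-42) = -3139586768102358.

Σ = -3139586768102358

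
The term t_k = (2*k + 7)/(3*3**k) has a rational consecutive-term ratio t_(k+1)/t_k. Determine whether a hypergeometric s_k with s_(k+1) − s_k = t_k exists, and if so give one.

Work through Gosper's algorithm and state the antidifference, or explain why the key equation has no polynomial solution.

s_k = (-k - 4)/3**k

The ratio is (2*k + 9)/(3*(2*k + 7)).
Factor: A=1/3; B=1; C=k + 7/2.
Set up (1/3)·f(k+1) − (1)·f(k) − (k + 7/2) = 0.
deg f ≤ 1 (via 0,0,1).
Match coefficients ⇒ f(k) = -3*(k + 4)/2.
R(k) = B(k−1)·f(k)/C(k) = -3*(k + 4)/(2*k + 7); s_k = R·t_k = (-k - 4)/3**k.
Δs = (2*k + 7)/(3*3**k), as required.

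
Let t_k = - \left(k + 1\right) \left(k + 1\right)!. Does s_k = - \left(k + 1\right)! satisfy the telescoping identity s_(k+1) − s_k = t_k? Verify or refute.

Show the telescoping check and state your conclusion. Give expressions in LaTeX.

valid; difference matches t_k

s_(k+1) = -factorial(k + 2)
s_(k+1) − s_k = -(k + 1)*factorial(k + 1)
(s_(k+1) − s_k) − t_k = 0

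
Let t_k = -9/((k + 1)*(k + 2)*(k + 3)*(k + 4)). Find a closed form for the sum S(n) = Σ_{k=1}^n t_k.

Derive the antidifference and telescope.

S(n) = n*(-n**2 - 9*n - 26)/(8*(n**3 + 9*n**2 + 26*n + 24))

r(k) = (k + 1)/(k + 5) after simplifying.
So A=k + 1 and B=k + 5, with C=1.
Key eq: (k + 1)·f(k+1) = (k + 4)·f(k) + (1).
deg f ≤ 3 (via 1,1,0).
Solving with deg f ≤ 3: f(k) = k*(k**2 + 6*k + 11)/18.
Certificate R = B(k−1)f/C = k*(k + 4)*(k**2 + 6*k + 11)/18 gives s_k = k*(-k**2 - 6*k - 11)/(2*(k + 1)*(k + 2)*(k + 3)).
Verify: -9/(k**4 + 10*k**3 + 35*k**2 + 50*k + 24) matches t_k.
Telescope: S(n) = s_(n+1) − s_(1) = (-n**3 - 9*n**2 - 26*n - 18)/(2*(n**3 + 9*n**2 + 26*n + 24)) − (-3/8) = n*(-n**2 - 9*n - 26)/(8*(n**3 + 9*n**2 + 26*n + 24)).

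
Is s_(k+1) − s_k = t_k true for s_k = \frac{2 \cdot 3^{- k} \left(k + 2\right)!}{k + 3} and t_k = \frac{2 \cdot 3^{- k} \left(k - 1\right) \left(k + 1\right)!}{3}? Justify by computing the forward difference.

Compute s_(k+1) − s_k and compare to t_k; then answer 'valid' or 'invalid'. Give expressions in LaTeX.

s_(k+1) = 2*factorial(k + 3)/(3*3**k*(k + 4))
s_(k+1) − s_k = 2*(k**2 + 3*k - 3)*factorial(k + 2)/(3*3**k*(k + 3)*(k + 4))
(s_(k+1) − s_k) − t_k = -2*(k**2 + 2*k - 6)*factorial(k + 1)/(3*3**k*(k + 3)*(k + 4))

Invalid: residual - \frac{2 \cdot 3^{- k} \left(k^{2} + 2 k - 6\right) \left(k + 1\right)!}{3 \left(k + 3\right) \left(k + 4\right)} ≠ 0.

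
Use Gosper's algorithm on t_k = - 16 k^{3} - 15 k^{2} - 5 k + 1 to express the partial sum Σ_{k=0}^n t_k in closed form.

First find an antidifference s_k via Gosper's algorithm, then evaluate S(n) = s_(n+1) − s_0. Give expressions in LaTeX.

t_(k+1)/t_k = (16*k**3 + 63*k**2 + 83*k + 35)/(16*k**3 + 15*k**2 + 5*k - 1).
A = 1, B = 1, C = k**3 + 15*k**2/16 + 5*k/16 - 1/16.
Key eq: (1)·f(k+1) = (1)·f(k) + (k**3 + 15*k**2/16 + 5*k/16 - 1/16).
d = 4 from the (0,0,3) case.
Coefficient equations give f(k) = k*(4*k**3 - 3*k**2 - k - 1)/16.
Get s_k = R·t_k = k*(-4*k**3 + 3*k**2 + k + 1) with R(k) = B(k−1)f(k)/C(k) = k*(4*k**3 - 3*k**2 - k - 1)/(16*k**3 + 15*k**2 + 5*k - 1).
s_(k+1) − s_k = -16*k**3 - 15*k**2 - 5*k + 1 = t_k.
Σ_(k=0)^n t_k = s_(n+1) − s_(0) = (-4*n**4 - 13*n**3 - 14*n**2 - 4*n + 1) − (0), i.e. -4*n**4 - 13*n**3 - 14*n**2 - 4*n + 1.

S(n) = - 4 n^{4} - 13 n^{3} - 14 n^{2} - 4 n + 1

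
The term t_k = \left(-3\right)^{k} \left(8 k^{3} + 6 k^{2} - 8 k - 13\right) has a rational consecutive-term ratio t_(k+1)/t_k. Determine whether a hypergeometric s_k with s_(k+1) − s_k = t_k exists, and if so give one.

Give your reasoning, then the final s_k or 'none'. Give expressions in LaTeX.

Ratio r(k) = 3*(-8*k**3 - 30*k**2 - 28*k + 7)/(8*k**3 + 6*k**2 - 8*k - 13).
A = -3, B = 1, C = k**3 + 3*k**2/4 - k - 13/8.
f must satisfy (-3)·f(k+1) − (1)·f(k) = k**3 + 3*k**2/4 - k - 13/8.
Bound: deg f ≤ 3.
A polynomial solution: f(k) = -(2*k**3 - 3*k**2 - 2*k - 1)/8.
R(k) = B(k−1)·f(k)/C(k) = -(2*k**3 - 3*k**2 - 2*k - 1)/(8*k**3 + 6*k**2 - 8*k - 13); s_k = R·t_k = (-3)**k*(-2*k**3 + 3*k**2 + 2*k + 1).
Verify: (-3)**k*(8*k**3 + 6*k**2 - 8*k - 13) matches t_k.

s_k = \left(-3\right)^{k} \left(- 2 k^{3} + 3 k^{2} + 2 k + 1\right)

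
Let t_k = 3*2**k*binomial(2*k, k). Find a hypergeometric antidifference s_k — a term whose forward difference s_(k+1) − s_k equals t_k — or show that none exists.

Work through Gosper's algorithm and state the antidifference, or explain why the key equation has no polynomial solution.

t_(k+1)/t_k = 4*(2*k + 1)/(k + 1).
Take A(k)=8*k + 4, B(k)=k + 1, C(k)=1.
Set up (8*k + 4)·f(k+1) − (k)·f(k) − (1) = 0.
d = -1 from the (1,1,0) case.
Negative degree bound (-1): no f exists, t_k not Gosper-summable.

not Gosper-summable; s_k does not exist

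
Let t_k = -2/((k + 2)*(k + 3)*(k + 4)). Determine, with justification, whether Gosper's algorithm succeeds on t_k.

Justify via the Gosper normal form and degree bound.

Compute t_(k+1)/t_k: get (k + 2)/(k + 5).
Normal form (A,B,C) = (k + 2, k + 5, 1).
Need (k + 2)·f(k+1) − (k + 4)·f(k) = 1.
Bound: deg f ≤ 2.
Coefficient equations give f(k) = k*(k + 5)/12.
So s_k = (B(k−1)f/C)·t_k = (k*(k + 4)*(k + 5)/12)·t_k = k*(-k - 5)/(6*(k + 2)*(k + 3)).
s_(k+1) − s_k = -2/(k**3 + 9*k**2 + 26*k + 24) = t_k.

Yes. s_k = k*(-k - 5)/(6*(k + 2)*(k + 3)).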